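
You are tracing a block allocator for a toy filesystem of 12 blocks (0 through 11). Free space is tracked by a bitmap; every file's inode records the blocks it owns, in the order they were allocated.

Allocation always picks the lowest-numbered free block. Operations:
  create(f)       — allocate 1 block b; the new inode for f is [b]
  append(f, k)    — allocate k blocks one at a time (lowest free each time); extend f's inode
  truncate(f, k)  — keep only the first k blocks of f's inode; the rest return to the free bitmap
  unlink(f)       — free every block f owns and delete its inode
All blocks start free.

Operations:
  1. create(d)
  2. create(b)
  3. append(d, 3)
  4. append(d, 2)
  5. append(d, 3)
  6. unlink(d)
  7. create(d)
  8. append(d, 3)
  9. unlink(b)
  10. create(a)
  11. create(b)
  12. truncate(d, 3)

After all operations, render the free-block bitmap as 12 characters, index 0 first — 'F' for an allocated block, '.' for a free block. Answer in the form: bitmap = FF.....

create(d): bitmap=F........... | d=[0]
create(b): bitmap=FF.......... | b=[1] d=[0]
append(d, 3): bitmap=FFFFF....... | b=[1] d=[0, 2, 3, 4]
append(d, 2): bitmap=FFFFFFF..... | b=[1] d=[0, 2, 3, 4, 5, 6]
append(d, 3): bitmap=FFFFFFFFFF.. | b=[1] d=[0, 2, 3, 4, 5, 6, 7, 8, 9]
unlink(d): bitmap=.F.......... | b=[1]
create(d): bitmap=FF.......... | b=[1] d=[0]
append(d, 3): bitmap=FFFFF....... | b=[1] d=[0, 2, 3, 4]
unlink(b): bitmap=F.FFF....... | d=[0, 2, 3, 4]
create(a): bitmap=FFFFF....... | a=[1] d=[0, 2, 3, 4]
create(b): bitmap=FFFFFF...... | a=[1] b=[5] d=[0, 2, 3, 4]
truncate(d, 3): bitmap=FFFF.F...... | a=[1] b=[5] d=[0, 2, 3]

bitmap = FFFF.F......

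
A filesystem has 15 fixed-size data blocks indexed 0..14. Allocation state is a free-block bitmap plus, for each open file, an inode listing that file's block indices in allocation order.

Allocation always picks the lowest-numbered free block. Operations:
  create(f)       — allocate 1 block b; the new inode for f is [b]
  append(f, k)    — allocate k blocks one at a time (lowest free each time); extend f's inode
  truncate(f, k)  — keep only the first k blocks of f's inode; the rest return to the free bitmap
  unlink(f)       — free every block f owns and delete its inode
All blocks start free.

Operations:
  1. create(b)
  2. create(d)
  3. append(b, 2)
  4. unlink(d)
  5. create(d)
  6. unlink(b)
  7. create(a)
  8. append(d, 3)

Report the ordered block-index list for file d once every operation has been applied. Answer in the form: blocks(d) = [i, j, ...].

create(b): bitmap=F.............. | b=[0]
create(d): bitmap=FF............. | b=[0] d=[1]
append(b, 2): bitmap=FFFF........... | b=[0, 2, 3] d=[1]
unlink(d): bitmap=F.FF........... | b=[0, 2, 3]
create(d): bitmap=FFFF........... | b=[0, 2, 3] d=[1]
unlink(b): bitmap=.F............. | d=[1]
create(a): bitmap=FF............. | a=[0] d=[1]
append(d, 3): bitmap=FFFFF.......... | a=[0] d=[1, 2, 3, 4]

blocks(d) = [1, 2, 3, 4]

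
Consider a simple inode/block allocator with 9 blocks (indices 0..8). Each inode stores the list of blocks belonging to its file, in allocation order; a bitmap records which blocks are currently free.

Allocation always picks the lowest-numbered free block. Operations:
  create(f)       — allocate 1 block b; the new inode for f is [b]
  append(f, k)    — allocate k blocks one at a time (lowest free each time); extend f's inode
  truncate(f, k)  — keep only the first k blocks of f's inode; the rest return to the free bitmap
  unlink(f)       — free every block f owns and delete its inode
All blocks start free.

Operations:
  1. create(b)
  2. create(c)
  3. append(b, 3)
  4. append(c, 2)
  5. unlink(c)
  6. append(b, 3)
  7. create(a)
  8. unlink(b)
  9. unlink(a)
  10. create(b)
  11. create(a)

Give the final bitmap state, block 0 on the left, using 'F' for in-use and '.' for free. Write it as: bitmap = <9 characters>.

bitmap = FF.......

after create(b) → b:[0]  free=[F........]
after create(c) → b:[0], c:[1]  free=[FF.......]
after append(b, 3) → b:[0, 2, 3, 4], c:[1]  free=[FFFFF....]
after append(c, 2) → b:[0, 2, 3, 4], c:[1, 5, 6]  free=[FFFFFFF..]
after unlink(c) → b:[0, 2, 3, 4]  free=[F.FFF....]
after append(b, 3) → b:[0, 2, 3, 4, 1, 5, 6]  free=[FFFFFFF..]
after create(a) → a:[7], b:[0, 2, 3, 4, 1, 5, 6]  free=[FFFFFFFF.]
after unlink(b) → a:[7]  free=[.......F.]
after unlink(a) →   free=[.........]
after create(b) → b:[0]  free=[F........]
after create(a) → a:[1], b:[0]  free=[FF.......]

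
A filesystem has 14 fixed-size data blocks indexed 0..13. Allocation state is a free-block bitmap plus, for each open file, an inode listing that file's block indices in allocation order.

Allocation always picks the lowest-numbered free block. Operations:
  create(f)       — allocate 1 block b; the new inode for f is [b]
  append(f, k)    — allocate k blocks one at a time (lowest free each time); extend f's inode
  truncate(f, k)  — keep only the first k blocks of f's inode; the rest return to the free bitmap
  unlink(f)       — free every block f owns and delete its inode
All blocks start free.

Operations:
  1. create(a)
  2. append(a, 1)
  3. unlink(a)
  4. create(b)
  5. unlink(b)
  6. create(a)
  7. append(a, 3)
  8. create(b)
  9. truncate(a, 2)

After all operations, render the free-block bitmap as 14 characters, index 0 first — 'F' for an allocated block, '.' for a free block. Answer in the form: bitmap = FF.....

bitmap = FF..F.........

create(a): bitmap=F............. | a=[0]
append(a, 1): bitmap=FF............ | a=[0, 1]
unlink(a): bitmap=.............. | 
create(b): bitmap=F............. | b=[0]
unlink(b): bitmap=.............. | 
create(a): bitmap=F............. | a=[0]
append(a, 3): bitmap=FFFF.......... | a=[0, 1, 2, 3]
create(b): bitmap=FFFFF......... | a=[0, 1, 2, 3] b=[4]
truncate(a, 2): bitmap=FF..F......... | a=[0, 1] b=[4]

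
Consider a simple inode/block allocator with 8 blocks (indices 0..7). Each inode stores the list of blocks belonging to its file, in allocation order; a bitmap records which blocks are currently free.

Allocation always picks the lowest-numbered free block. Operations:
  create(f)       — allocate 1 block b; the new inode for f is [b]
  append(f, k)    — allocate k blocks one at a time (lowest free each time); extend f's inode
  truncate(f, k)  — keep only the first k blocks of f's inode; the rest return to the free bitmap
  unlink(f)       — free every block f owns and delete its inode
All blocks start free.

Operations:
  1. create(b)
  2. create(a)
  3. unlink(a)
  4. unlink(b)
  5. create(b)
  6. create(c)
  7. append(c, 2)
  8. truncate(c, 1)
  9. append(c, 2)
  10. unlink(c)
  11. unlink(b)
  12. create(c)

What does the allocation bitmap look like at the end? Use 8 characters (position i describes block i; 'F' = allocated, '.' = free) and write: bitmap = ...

bitmap = F.......

  1. create(b)  ⇒  F.......  {b→[0]}
  2. create(a)  ⇒  FF......  {a→[1]; b→[0]}
  3. unlink(a)  ⇒  F.......  {b→[0]}
  4. unlink(b)  ⇒  ........  {}
  5. create(b)  ⇒  F.......  {b→[0]}
  6. create(c)  ⇒  FF......  {b→[0]; c→[1]}
  7. append(c, 2)  ⇒  FFFF....  {b→[0]; c→[1, 2, 3]}
  8. truncate(c, 1)  ⇒  FF......  {b→[0]; c→[1]}
  9. append(c, 2)  ⇒  FFFF....  {b→[0]; c→[1, 2, 3]}
  10. unlink(c)  ⇒  F.......  {b→[0]}
  11. unlink(b)  ⇒  ........  {}
  12. create(c)  ⇒  F.......  {c→[0]}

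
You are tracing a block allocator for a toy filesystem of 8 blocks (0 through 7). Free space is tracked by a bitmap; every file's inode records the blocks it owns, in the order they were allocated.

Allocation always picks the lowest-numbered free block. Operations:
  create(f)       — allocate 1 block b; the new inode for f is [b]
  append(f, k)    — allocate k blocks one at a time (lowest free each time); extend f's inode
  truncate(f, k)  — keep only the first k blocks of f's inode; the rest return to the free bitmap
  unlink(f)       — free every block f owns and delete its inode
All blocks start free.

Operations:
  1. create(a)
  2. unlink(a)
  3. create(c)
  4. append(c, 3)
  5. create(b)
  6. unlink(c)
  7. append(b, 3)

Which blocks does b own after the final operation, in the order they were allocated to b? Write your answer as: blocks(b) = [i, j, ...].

blocks(b) = [4, 0, 1, 2]

  1. create(a)  ⇒  F.......  {a→[0]}
  2. unlink(a)  ⇒  ........  {}
  3. create(c)  ⇒  F.......  {c→[0]}
  4. append(c, 3)  ⇒  FFFF....  {c→[0, 1, 2, 3]}
  5. create(b)  ⇒  FFFFF...  {b→[4]; c→[0, 1, 2, 3]}
  6. unlink(c)  ⇒  ....F...  {b→[4]}
  7. append(b, 3)  ⇒  FFF.F...  {b→[4, 0, 1, 2]}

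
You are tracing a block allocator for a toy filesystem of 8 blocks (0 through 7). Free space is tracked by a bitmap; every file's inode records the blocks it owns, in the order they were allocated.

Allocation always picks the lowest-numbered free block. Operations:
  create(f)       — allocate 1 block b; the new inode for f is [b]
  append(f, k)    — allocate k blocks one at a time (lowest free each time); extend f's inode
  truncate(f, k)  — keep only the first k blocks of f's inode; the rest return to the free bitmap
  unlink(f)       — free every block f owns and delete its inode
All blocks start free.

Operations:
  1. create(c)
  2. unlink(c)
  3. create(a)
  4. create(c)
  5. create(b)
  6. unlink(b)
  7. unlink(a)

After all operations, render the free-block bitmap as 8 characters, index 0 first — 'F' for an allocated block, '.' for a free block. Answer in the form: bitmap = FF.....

bitmap = .F......

  1. create(c)  ⇒  F.......  {c→[0]}
  2. unlink(c)  ⇒  ........  {}
  3. create(a)  ⇒  F.......  {a→[0]}
  4. create(c)  ⇒  FF......  {a→[0]; c→[1]}
  5. create(b)  ⇒  FFF.....  {a→[0]; b→[2]; c→[1]}
  6. unlink(b)  ⇒  FF......  {a→[0]; c→[1]}
  7. unlink(a)  ⇒  .F......  {c→[1]}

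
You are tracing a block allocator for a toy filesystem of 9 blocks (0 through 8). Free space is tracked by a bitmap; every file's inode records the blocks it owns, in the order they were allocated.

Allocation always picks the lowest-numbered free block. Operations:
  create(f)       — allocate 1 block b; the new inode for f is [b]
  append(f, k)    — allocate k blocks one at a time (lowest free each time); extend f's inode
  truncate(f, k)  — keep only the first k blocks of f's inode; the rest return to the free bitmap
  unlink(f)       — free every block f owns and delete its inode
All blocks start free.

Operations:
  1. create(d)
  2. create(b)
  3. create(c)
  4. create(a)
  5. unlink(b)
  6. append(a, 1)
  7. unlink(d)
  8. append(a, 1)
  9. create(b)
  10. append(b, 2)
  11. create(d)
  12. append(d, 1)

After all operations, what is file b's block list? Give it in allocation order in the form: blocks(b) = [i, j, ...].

create(d): bitmap=F........ | d=[0]
create(b): bitmap=FF....... | b=[1] d=[0]
create(c): bitmap=FFF...... | b=[1] c=[2] d=[0]
create(a): bitmap=FFFF..... | a=[3] b=[1] c=[2] d=[0]
unlink(b): bitmap=F.FF..... | a=[3] c=[2] d=[0]
append(a, 1): bitmap=FFFF..... | a=[3, 1] c=[2] d=[0]
unlink(d): bitmap=.FFF..... | a=[3, 1] c=[2]
append(a, 1): bitmap=FFFF..... | a=[3, 1, 0] c=[2]
create(b): bitmap=FFFFF.... | a=[3, 1, 0] b=[4] c=[2]
append(b, 2): bitmap=FFFFFFF.. | a=[3, 1, 0] b=[4, 5, 6] c=[2]
create(d): bitmap=FFFFFFFF. | a=[3, 1, 0] b=[4, 5, 6] c=[2] d=[7]
append(d, 1): bitmap=FFFFFFFFF | a=[3, 1, 0] b=[4, 5, 6] c=[2] d=[7, 8]

blocks(b) = [4, 5, 6]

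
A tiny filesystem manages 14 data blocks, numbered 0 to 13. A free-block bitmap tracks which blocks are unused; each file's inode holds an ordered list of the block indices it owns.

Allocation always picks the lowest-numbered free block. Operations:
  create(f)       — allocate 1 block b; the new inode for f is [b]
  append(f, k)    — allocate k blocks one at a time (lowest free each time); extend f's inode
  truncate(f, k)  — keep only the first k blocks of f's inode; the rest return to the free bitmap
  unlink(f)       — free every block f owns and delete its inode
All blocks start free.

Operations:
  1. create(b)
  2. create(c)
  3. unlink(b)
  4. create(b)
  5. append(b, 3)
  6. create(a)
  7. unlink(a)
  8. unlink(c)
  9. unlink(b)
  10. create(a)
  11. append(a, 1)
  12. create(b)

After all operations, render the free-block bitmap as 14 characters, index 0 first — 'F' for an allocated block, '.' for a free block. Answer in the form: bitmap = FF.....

bitmap = FFF...........

create(b): bitmap=F............. | b=[0]
create(c): bitmap=FF............ | b=[0] c=[1]
unlink(b): bitmap=.F............ | c=[1]
create(b): bitmap=FF............ | b=[0] c=[1]
append(b, 3): bitmap=FFFFF......... | b=[0, 2, 3, 4] c=[1]
create(a): bitmap=FFFFFF........ | a=[5] b=[0, 2, 3, 4] c=[1]
unlink(a): bitmap=FFFFF......... | b=[0, 2, 3, 4] c=[1]
unlink(c): bitmap=F.FFF......... | b=[0, 2, 3, 4]
unlink(b): bitmap=.............. | 
create(a): bitmap=F............. | a=[0]
append(a, 1): bitmap=FF............ | a=[0, 1]
create(b): bitmap=FFF........... | a=[0, 1] b=[2]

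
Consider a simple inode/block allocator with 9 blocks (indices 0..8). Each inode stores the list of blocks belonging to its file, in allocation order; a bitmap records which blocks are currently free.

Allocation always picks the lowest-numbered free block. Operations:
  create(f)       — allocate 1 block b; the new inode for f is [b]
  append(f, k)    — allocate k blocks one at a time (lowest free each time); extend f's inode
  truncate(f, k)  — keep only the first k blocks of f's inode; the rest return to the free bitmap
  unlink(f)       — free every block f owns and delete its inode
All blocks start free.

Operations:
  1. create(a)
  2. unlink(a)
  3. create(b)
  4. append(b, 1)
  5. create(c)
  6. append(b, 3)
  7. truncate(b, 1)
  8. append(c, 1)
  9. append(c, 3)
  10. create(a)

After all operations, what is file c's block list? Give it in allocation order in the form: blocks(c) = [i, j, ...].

blocks(c) = [2, 1, 3, 4, 5]

  1. create(a)  ⇒  F........  {a→[0]}
  2. unlink(a)  ⇒  .........  {}
  3. create(b)  ⇒  F........  {b→[0]}
  4. append(b, 1)  ⇒  FF.......  {b→[0, 1]}
  5. create(c)  ⇒  FFF......  {b→[0, 1]; c→[2]}
  6. append(b, 3)  ⇒  FFFFFF...  {b→[0, 1, 3, 4, 5]; c→[2]}
  7. truncate(b, 1)  ⇒  F.F......  {b→[0]; c→[2]}
  8. append(c, 1)  ⇒  FFF......  {b→[0]; c→[2, 1]}
  9. append(c, 3)  ⇒  FFFFFF...  {b→[0]; c→[2, 1, 3, 4, 5]}
  10. create(a)  ⇒  FFFFFFF..  {a→[6]; b→[0]; c→[2, 1, 3, 4, 5]}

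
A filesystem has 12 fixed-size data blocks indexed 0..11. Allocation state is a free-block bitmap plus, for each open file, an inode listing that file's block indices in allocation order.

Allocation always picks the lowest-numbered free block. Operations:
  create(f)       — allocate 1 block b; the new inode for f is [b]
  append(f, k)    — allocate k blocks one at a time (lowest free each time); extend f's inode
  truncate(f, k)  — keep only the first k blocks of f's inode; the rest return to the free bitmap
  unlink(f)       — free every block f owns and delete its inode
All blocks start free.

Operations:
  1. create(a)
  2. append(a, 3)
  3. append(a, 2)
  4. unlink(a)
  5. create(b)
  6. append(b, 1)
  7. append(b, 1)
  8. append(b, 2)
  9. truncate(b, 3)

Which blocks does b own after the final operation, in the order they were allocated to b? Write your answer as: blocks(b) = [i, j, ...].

[1] create(a) — a=0 (map F...........)
[2] append(a, 3) — a=0,1,2,3 (map FFFF........)
[3] append(a, 2) — a=0,1,2,3,4,5 (map FFFFFF......)
[4] unlink(a) —  (map ............)
[5] create(b) — b=0 (map F...........)
[6] append(b, 1) — b=0,1 (map FF..........)
[7] append(b, 1) — b=0,1,2 (map FFF.........)
[8] append(b, 2) — b=0,1,2,3,4 (map FFFFF.......)
[9] truncate(b, 3) — b=0,1,2 (map FFF.........)

blocks(b) = [0, 1, 2]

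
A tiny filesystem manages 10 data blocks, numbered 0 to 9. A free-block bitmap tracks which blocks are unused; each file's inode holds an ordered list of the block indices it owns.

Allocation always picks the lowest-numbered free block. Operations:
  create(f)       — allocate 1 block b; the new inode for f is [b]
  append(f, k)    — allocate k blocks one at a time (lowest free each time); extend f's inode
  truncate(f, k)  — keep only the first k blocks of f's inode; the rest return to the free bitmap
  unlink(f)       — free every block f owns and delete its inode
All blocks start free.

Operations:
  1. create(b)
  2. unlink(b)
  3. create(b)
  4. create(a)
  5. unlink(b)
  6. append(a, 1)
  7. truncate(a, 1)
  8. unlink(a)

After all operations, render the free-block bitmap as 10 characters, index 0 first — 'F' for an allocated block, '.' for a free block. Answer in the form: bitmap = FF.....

[1] create(b) — b=0 (map F.........)
[2] unlink(b) —  (map ..........)
[3] create(b) — b=0 (map F.........)
[4] create(a) — a=1 b=0 (map FF........)
[5] unlink(b) — a=1 (map .F........)
[6] append(a, 1) — a=1,0 (map FF........)
[7] truncate(a, 1) — a=1 (map .F........)
[8] unlink(a) —  (map ..........)

bitmap = ..........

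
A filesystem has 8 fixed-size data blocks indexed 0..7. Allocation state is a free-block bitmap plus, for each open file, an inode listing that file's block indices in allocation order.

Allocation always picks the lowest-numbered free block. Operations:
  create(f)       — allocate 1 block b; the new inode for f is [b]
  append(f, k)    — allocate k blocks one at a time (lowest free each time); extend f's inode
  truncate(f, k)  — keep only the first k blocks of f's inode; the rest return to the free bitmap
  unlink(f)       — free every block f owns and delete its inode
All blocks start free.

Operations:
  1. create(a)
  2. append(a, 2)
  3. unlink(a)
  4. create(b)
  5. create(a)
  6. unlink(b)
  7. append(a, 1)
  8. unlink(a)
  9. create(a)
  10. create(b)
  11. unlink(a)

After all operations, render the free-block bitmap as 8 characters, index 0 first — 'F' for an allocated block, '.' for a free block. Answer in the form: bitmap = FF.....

bitmap = .F......

after create(a) → a:[0]  free=[F.......]
after append(a, 2) → a:[0, 1, 2]  free=[FFF.....]
after unlink(a) →   free=[........]
after create(b) → b:[0]  free=[F.......]
after create(a) → a:[1], b:[0]  free=[FF......]
after unlink(b) → a:[1]  free=[.F......]
after append(a, 1) → a:[1, 0]  free=[FF......]
after unlink(a) →   free=[........]
after create(a) → a:[0]  free=[F.......]
after create(b) → a:[0], b:[1]  free=[FF......]
after unlink(a) → b:[1]  free=[.F......]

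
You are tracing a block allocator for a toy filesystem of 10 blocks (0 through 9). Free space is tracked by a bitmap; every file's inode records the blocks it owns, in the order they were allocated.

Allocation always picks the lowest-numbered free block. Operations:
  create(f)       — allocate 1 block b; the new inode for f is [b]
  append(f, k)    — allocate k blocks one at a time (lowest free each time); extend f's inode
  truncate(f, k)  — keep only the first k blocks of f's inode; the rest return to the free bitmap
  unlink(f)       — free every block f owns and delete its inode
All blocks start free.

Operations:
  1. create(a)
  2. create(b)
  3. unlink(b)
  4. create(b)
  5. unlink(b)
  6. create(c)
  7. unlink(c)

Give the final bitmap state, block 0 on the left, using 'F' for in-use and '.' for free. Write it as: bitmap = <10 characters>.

bitmap = F.........

create(a): bitmap=F......... | a=[0]
create(b): bitmap=FF........ | a=[0] b=[1]
unlink(b): bitmap=F......... | a=[0]
create(b): bitmap=FF........ | a=[0] b=[1]
unlink(b): bitmap=F......... | a=[0]
create(c): bitmap=FF........ | a=[0] c=[1]
unlink(c): bitmap=F......... | a=[0]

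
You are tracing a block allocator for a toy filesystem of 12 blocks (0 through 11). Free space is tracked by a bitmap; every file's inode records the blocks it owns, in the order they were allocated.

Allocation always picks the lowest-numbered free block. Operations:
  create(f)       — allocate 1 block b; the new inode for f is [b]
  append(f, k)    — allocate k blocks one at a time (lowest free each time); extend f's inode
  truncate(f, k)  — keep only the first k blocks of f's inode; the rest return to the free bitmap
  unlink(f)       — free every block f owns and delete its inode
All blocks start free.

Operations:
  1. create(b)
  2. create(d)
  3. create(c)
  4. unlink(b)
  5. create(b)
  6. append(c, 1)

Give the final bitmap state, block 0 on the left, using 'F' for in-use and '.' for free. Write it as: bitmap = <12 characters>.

bitmap = FFFF........

create(b): bitmap=F........... | b=[0]
create(d): bitmap=FF.......... | b=[0] d=[1]
create(c): bitmap=FFF......... | b=[0] c=[2] d=[1]
unlink(b): bitmap=.FF......... | c=[2] d=[1]
create(b): bitmap=FFF......... | b=[0] c=[2] d=[1]
append(c, 1): bitmap=FFFF........ | b=[0] c=[2, 3] d=[1]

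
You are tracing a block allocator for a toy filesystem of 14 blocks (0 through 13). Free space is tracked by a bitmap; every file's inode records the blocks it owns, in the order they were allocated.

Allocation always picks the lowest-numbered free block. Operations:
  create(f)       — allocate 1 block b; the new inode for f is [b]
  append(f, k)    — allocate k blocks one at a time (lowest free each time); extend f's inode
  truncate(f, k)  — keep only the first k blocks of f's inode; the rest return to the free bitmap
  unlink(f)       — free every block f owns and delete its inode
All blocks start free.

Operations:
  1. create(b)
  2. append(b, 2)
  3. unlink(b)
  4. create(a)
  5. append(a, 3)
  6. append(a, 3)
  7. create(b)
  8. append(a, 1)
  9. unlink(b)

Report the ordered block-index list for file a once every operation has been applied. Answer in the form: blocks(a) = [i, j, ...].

[1] create(b) — b=0 (map F.............)
[2] append(b, 2) — b=0,1,2 (map FFF...........)
[3] unlink(b) —  (map ..............)
[4] create(a) — a=0 (map F.............)
[5] append(a, 3) — a=0,1,2,3 (map FFFF..........)
[6] append(a, 3) — a=0,1,2,3,4,5,6 (map FFFFFFF.......)
[7] create(b) — a=0,1,2,3,4,5,6 b=7 (map FFFFFFFF......)
[8] append(a, 1) — a=0,1,2,3,4,5,6,8 b=7 (map FFFFFFFFF.....)
[9] unlink(b) — a=0,1,2,3,4,5,6,8 (map FFFFFFF.F.....)

blocks(a) = [0, 1, 2, 3, 4, 5, 6, 8]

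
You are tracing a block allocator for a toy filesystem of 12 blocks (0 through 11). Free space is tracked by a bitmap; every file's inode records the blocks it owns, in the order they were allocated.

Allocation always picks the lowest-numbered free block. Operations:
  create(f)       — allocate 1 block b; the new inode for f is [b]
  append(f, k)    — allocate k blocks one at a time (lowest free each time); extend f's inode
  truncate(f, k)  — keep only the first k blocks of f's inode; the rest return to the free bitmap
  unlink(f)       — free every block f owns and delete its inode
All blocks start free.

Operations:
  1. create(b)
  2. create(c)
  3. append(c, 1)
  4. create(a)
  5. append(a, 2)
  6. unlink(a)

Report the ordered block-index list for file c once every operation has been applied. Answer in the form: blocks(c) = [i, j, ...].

after create(b) → b:[0]  free=[F...........]
after create(c) → b:[0], c:[1]  free=[FF..........]
after append(c, 1) → b:[0], c:[1, 2]  free=[FFF.........]
after create(a) → a:[3], b:[0], c:[1, 2]  free=[FFFF........]
after append(a, 2) → a:[3, 4, 5], b:[0], c:[1, 2]  free=[FFFFFF......]
after unlink(a) → b:[0], c:[1, 2]  free=[FFF.........]

blocks(c) = [1, 2]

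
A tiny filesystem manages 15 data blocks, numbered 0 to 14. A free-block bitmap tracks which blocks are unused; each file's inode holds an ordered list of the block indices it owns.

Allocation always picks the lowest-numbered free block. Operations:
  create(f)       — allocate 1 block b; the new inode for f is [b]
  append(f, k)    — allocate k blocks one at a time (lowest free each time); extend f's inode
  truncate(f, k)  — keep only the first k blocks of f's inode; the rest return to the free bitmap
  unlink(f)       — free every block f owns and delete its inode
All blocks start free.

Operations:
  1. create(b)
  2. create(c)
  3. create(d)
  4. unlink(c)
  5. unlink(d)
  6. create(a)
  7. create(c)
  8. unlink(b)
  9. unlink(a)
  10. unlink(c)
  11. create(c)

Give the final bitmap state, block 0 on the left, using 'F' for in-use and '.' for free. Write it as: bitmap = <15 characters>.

bitmap = F..............

  1. create(b)  ⇒  F..............  {b→[0]}
  2. create(c)  ⇒  FF.............  {b→[0]; c→[1]}
  3. create(d)  ⇒  FFF............  {b→[0]; c→[1]; d→[2]}
  4. unlink(c)  ⇒  F.F............  {b→[0]; d→[2]}
  5. unlink(d)  ⇒  F..............  {b→[0]}
  6. create(a)  ⇒  FF.............  {a→[1]; b→[0]}
  7. create(c)  ⇒  FFF............  {a→[1]; b→[0]; c→[2]}
  8. unlink(b)  ⇒  .FF............  {a→[1]; c→[2]}
  9. unlink(a)  ⇒  ..F............  {c→[2]}
  10. unlink(c)  ⇒  ...............  {}
  11. create(c)  ⇒  F..............  {c→[0]}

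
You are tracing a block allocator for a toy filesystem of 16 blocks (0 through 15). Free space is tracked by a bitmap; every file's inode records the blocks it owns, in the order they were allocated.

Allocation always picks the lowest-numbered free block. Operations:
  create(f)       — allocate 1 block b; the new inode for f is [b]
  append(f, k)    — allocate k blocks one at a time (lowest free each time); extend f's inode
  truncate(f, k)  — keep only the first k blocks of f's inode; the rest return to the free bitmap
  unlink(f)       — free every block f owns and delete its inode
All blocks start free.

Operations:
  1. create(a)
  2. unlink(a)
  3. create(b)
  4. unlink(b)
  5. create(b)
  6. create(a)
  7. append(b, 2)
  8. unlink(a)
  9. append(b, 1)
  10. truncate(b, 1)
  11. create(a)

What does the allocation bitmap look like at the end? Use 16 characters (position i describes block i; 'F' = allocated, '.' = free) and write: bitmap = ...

bitmap = FF..............

[1] create(a) — a=0 (map F...............)
[2] unlink(a) —  (map ................)
[3] create(b) — b=0 (map F...............)
[4] unlink(b) —  (map ................)
[5] create(b) — b=0 (map F...............)
[6] create(a) — a=1 b=0 (map FF..............)
[7] append(b, 2) — a=1 b=0,2,3 (map FFFF............)
[8] unlink(a) — b=0,2,3 (map F.FF............)
[9] append(b, 1) — b=0,2,3,1 (map FFFF............)
[10] truncate(b, 1) — b=0 (map F...............)
[11] create(a) — a=1 b=0 (map FF..............)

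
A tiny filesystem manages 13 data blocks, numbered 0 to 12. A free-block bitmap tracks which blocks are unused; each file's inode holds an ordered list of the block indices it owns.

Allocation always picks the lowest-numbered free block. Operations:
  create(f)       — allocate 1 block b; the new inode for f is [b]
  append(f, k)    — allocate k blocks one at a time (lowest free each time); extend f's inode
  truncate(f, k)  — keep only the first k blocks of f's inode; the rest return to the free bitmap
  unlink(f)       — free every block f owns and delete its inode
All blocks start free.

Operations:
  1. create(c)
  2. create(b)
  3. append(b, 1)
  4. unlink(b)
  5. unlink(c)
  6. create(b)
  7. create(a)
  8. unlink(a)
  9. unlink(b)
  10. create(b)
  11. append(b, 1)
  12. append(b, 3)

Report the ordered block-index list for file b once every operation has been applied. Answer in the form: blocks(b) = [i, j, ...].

blocks(b) = [0, 1, 2, 3, 4]

create(c): bitmap=F............ | c=[0]
create(b): bitmap=FF........... | b=[1] c=[0]
append(b, 1): bitmap=FFF.......... | b=[1, 2] c=[0]
unlink(b): bitmap=F............ | c=[0]
unlink(c): bitmap=............. | 
create(b): bitmap=F............ | b=[0]
create(a): bitmap=FF........... | a=[1] b=[0]
unlink(a): bitmap=F............ | b=[0]
unlink(b): bitmap=............. | 
create(b): bitmap=F............ | b=[0]
append(b, 1): bitmap=FF........... | b=[0, 1]
append(b, 3): bitmap=FFFFF........ | b=[0, 1, 2, 3, 4]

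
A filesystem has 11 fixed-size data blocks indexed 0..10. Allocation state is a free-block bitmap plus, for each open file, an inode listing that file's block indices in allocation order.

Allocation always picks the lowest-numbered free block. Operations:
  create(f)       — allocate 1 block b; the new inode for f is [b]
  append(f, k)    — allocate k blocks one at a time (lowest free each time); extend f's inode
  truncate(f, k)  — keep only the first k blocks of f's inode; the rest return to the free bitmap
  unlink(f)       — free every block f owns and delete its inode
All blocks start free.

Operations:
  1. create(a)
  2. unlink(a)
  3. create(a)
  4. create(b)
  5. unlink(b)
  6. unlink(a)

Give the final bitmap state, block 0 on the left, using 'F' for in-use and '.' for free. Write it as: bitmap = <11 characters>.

bitmap = ...........

[1] create(a) — a=0 (map F..........)
[2] unlink(a) —  (map ...........)
[3] create(a) — a=0 (map F..........)
[4] create(b) — a=0 b=1 (map FF.........)
[5] unlink(b) — a=0 (map F..........)
[6] unlink(a) —  (map ...........)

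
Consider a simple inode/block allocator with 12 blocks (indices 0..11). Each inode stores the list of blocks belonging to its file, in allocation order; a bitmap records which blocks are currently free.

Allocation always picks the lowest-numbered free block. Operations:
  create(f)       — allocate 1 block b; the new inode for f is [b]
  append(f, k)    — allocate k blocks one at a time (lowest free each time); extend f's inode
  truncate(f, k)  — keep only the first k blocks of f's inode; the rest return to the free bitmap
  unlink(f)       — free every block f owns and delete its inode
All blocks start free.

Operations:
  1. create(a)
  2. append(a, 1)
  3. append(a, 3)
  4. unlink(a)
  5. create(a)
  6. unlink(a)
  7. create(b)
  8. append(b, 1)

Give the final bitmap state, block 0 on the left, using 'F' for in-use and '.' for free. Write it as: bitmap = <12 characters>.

bitmap = FF..........

  1. create(a)  ⇒  F...........  {a→[0]}
  2. append(a, 1)  ⇒  FF..........  {a→[0, 1]}
  3. append(a, 3)  ⇒  FFFFF.......  {a→[0, 1, 2, 3, 4]}
  4. unlink(a)  ⇒  ............  {}
  5. create(a)  ⇒  F...........  {a→[0]}
  6. unlink(a)  ⇒  ............  {}
  7. create(b)  ⇒  F...........  {b→[0]}
  8. append(b, 1)  ⇒  FF..........  {b→[0, 1]}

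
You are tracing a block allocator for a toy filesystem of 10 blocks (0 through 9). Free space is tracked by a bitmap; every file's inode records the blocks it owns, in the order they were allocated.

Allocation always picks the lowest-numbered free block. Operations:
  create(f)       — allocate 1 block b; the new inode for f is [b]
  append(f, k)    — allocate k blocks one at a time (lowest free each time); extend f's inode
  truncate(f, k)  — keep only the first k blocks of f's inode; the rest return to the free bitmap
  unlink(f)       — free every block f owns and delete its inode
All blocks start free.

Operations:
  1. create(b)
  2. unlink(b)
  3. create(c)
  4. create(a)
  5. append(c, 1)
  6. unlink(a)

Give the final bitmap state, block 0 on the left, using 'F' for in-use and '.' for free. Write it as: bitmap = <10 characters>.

bitmap = F.F.......

create(b): bitmap=F......... | b=[0]
unlink(b): bitmap=.......... | 
create(c): bitmap=F......... | c=[0]
create(a): bitmap=FF........ | a=[1] c=[0]
append(c, 1): bitmap=FFF....... | a=[1] c=[0, 2]
unlink(a): bitmap=F.F....... | c=[0, 2]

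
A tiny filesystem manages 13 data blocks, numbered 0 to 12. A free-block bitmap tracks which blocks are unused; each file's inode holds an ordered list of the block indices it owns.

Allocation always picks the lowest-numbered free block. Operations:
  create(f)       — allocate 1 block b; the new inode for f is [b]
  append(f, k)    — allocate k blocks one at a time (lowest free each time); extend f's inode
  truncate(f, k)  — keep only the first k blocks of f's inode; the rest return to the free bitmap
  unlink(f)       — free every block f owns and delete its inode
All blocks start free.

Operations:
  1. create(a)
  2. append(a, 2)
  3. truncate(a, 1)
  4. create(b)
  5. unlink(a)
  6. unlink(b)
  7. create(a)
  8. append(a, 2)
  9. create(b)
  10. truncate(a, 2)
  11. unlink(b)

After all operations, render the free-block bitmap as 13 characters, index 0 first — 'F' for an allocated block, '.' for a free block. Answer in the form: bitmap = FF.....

[1] create(a) — a=0 (map F............)
[2] append(a, 2) — a=0,1,2 (map FFF..........)
[3] truncate(a, 1) — a=0 (map F............)
[4] create(b) — a=0 b=1 (map FF...........)
[5] unlink(a) — b=1 (map .F...........)
[6] unlink(b) —  (map .............)
[7] create(a) — a=0 (map F............)
[8] append(a, 2) — a=0,1,2 (map FFF..........)
[9] create(b) — a=0,1,2 b=3 (map FFFF.........)
[10] truncate(a, 2) — a=0,1 b=3 (map FF.F.........)
[11] unlink(b) — a=0,1 (map FF...........)

bitmap = FF...........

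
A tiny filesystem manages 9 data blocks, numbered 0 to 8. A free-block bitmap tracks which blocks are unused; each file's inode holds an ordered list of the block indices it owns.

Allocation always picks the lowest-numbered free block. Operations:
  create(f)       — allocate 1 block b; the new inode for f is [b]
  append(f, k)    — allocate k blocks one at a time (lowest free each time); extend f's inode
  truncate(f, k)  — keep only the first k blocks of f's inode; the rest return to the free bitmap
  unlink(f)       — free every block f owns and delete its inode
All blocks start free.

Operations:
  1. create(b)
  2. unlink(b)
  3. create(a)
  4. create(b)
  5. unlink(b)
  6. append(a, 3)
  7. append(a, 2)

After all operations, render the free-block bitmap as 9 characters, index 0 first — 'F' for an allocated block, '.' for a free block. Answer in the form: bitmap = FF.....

bitmap = FFFFFF...

create(b): bitmap=F........ | b=[0]
unlink(b): bitmap=......... | 
create(a): bitmap=F........ | a=[0]
create(b): bitmap=FF....... | a=[0] b=[1]
unlink(b): bitmap=F........ | a=[0]
append(a, 3): bitmap=FFFF..... | a=[0, 1, 2, 3]
append(a, 2): bitmap=FFFFFF... | a=[0, 1, 2, 3, 4, 5]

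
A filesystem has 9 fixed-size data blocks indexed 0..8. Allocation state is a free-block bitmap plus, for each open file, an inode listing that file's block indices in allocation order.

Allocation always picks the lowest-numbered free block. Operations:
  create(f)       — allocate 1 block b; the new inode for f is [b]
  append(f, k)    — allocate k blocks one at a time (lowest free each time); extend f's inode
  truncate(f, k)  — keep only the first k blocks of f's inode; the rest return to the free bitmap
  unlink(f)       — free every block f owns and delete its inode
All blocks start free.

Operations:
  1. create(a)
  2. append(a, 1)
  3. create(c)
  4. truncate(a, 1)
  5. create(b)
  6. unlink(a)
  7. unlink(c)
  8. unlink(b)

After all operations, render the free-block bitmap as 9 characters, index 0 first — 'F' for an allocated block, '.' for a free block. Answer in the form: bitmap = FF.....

create(a): bitmap=F........ | a=[0]
append(a, 1): bitmap=FF....... | a=[0, 1]
create(c): bitmap=FFF...... | a=[0, 1] c=[2]
truncate(a, 1): bitmap=F.F...... | a=[0] c=[2]
create(b): bitmap=FFF...... | a=[0] b=[1] c=[2]
unlink(a): bitmap=.FF...... | b=[1] c=[2]
unlink(c): bitmap=.F....... | b=[1]
unlink(b): bitmap=......... | 

bitmap = .........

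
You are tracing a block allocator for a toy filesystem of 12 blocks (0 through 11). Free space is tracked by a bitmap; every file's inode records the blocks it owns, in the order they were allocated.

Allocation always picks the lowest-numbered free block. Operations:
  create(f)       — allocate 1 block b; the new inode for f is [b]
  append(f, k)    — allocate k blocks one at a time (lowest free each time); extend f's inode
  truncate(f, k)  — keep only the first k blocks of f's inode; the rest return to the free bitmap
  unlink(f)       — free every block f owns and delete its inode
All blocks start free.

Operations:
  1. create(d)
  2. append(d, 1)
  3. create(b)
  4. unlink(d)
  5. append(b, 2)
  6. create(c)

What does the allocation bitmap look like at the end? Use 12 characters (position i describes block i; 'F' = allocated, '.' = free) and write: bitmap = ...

after create(d) → d:[0]  free=[F...........]
after append(d, 1) → d:[0, 1]  free=[FF..........]
after create(b) → b:[2], d:[0, 1]  free=[FFF.........]
after unlink(d) → b:[2]  free=[..F.........]
after append(b, 2) → b:[2, 0, 1]  free=[FFF.........]
after create(c) → b:[2, 0, 1], c:[3]  free=[FFFF........]

bitmap = FFFF........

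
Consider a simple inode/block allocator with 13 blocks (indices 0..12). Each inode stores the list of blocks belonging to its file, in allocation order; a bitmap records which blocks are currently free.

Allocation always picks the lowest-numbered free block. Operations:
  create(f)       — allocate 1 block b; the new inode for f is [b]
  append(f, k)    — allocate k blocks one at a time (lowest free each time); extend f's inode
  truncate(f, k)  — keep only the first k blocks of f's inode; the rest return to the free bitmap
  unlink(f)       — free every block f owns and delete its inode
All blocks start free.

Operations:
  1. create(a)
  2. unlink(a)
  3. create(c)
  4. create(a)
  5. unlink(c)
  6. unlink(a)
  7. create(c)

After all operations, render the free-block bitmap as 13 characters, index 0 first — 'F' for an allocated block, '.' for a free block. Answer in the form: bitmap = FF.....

create(a): bitmap=F............ | a=[0]
unlink(a): bitmap=............. | 
create(c): bitmap=F............ | c=[0]
create(a): bitmap=FF........... | a=[1] c=[0]
unlink(c): bitmap=.F........... | a=[1]
unlink(a): bitmap=............. | 
create(c): bitmap=F............ | c=[0]

bitmap = F............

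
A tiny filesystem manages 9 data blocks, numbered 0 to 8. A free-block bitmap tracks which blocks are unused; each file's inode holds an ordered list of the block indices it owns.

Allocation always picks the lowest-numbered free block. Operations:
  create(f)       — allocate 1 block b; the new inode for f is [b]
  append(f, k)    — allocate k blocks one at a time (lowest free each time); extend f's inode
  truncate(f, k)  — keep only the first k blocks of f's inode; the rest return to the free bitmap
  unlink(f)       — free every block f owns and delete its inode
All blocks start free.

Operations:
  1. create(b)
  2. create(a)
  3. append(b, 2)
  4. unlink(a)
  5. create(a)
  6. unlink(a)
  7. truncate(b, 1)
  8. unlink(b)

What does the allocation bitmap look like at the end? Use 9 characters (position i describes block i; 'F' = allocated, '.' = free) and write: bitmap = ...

create(b): bitmap=F........ | b=[0]
create(a): bitmap=FF....... | a=[1] b=[0]
append(b, 2): bitmap=FFFF..... | a=[1] b=[0, 2, 3]
unlink(a): bitmap=F.FF..... | b=[0, 2, 3]
create(a): bitmap=FFFF..... | a=[1] b=[0, 2, 3]
unlink(a): bitmap=F.FF..... | b=[0, 2, 3]
truncate(b, 1): bitmap=F........ | b=[0]
unlink(b): bitmap=......... | 

bitmap = .........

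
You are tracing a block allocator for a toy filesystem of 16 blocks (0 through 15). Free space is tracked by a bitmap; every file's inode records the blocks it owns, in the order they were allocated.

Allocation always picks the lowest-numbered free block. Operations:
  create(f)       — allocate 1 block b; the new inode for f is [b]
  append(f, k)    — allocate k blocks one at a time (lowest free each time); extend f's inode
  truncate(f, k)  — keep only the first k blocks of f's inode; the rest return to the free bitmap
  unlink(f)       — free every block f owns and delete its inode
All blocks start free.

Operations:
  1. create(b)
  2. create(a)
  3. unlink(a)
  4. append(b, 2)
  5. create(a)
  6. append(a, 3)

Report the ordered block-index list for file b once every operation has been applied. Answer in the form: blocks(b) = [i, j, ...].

after create(b) → b:[0]  free=[F...............]
after create(a) → a:[1], b:[0]  free=[FF..............]
after unlink(a) → b:[0]  free=[F...............]
after append(b, 2) → b:[0, 1, 2]  free=[FFF.............]
after create(a) → a:[3], b:[0, 1, 2]  free=[FFFF............]
after append(a, 3) → a:[3, 4, 5, 6], b:[0, 1, 2]  free=[FFFFFFF.........]

blocks(b) = [0, 1, 2]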